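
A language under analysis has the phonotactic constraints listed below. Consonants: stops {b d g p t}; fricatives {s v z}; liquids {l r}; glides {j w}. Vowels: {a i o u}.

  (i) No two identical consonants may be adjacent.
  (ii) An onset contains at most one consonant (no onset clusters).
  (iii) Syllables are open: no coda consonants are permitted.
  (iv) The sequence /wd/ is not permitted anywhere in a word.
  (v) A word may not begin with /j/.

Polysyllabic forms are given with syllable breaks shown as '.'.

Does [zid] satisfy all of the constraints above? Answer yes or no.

no

[zid] — violates constraint (iii): syllable 1 coda /d/ has 1 consonant (> 0) → ill-formed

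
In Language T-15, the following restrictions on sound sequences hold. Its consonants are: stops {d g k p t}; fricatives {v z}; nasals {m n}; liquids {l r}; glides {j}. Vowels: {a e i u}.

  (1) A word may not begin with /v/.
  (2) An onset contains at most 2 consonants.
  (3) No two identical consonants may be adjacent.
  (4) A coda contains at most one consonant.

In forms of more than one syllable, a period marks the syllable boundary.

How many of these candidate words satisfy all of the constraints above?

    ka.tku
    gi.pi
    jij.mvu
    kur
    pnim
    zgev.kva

ka.tku — σ1 onset /k/, coda /∅/ ok; σ2 onset /tk/ (2C), coda /∅/ ok → licit
gi.pi — σ1 onset /g/, coda /∅/ ok; σ2 onset /p/, coda /∅/ ok → licit
jij.mvu — σ1 onset /j/, coda /j/ ok; σ2 onset /mv/ (2C), coda /∅/ ok → licit
kur — σ1 onset /k/, coda /r/ ok → licit
pnim — σ1 onset /pn/ (2C), coda /m/ ok → licit
zgev.kva — σ1 onset /zg/ (2C), coda /v/ ok; σ2 onset /kv/ (2C), coda /∅/ ok → licit
Licit: ka.tku, gi.pi, jij.mvu, kur, pnim, zgev.kva → 6.

6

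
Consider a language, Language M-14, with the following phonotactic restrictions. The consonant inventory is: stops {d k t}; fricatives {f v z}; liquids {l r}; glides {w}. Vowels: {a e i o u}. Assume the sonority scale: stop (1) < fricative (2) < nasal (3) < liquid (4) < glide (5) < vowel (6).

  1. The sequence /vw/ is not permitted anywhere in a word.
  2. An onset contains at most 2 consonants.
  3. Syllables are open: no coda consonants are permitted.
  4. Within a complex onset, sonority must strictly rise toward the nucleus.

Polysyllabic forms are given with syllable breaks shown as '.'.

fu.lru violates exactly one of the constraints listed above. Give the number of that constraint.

fu.lru: syllable 2 onset /lr/: /l/ (liquid, 4) → /r/ (liquid, 4) does not rise.
This is a violation of constraint 4: "Within a complex onset, sonority must strictly rise toward the nucleus."
The remaining constraints (1, 2, 3) are satisfied.

4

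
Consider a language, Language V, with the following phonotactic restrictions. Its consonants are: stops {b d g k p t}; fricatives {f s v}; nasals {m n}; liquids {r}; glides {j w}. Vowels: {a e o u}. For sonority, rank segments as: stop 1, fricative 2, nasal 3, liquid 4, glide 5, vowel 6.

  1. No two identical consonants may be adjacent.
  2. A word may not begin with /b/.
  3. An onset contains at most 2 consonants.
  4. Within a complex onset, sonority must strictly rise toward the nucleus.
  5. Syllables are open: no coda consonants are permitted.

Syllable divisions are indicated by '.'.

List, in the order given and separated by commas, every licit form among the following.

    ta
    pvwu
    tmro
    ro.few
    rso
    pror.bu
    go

ta, go

ta — σ1 onset /t/, coda /∅/ ok → licit
pvwu — violates constraint 3: syllable 1 onset /pvw/ has 3 consonants (> 2) → illicit
tmro — violates constraint 3: syllable 1 onset /tmr/ has 3 consonants (> 2) → illicit
ro.few — violates constraint 5: syllable 2 coda /w/ has 1 consonant (> 0) → illicit
rso — violates constraint 4: syllable 1 onset /rs/: /r/ (liquid, 4) → /s/ (fricative, 2) does not rise → illicit
pror.bu — violates constraint 5: syllable 1 coda /r/ has 1 consonant (> 0) → illicit
go — σ1 onset /g/, coda /∅/ ok → licit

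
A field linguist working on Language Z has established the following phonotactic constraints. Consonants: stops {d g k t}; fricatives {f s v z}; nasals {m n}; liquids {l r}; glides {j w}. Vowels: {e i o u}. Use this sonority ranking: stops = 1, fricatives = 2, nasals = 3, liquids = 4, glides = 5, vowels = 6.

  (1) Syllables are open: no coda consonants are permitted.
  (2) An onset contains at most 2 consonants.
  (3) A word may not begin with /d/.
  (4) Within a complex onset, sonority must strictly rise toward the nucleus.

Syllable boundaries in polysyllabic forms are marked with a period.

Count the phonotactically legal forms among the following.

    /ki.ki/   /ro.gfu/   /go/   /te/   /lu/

/ki.ki/ — σ1 onset /k/, coda /∅/ ok; σ2 onset /k/, coda /∅/ ok → phonotactically legal
/ro.gfu/ — σ1 onset /r/, coda /∅/ ok; σ2 onset /gf/ (1→2 rises), coda /∅/ ok → phonotactically legal
/go/ — σ1 onset /g/, coda /∅/ ok → phonotactically legal
/te/ — σ1 onset /t/, coda /∅/ ok → phonotactically legal
/lu/ — σ1 onset /l/, coda /∅/ ok → phonotactically legal
Phonotactically legal: /ki.ki/, /ro.gfu/, /go/, /te/, /lu/ → 5.

5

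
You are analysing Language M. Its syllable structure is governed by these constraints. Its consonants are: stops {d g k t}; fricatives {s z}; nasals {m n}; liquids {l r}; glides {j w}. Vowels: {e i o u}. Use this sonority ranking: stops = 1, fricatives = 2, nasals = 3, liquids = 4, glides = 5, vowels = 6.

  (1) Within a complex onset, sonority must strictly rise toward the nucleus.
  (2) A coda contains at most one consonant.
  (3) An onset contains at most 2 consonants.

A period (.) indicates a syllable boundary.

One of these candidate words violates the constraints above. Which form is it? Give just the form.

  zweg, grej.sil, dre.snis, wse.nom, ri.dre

wse.nom

zweg — σ1 onset /zw/ (2→5 rises), coda /g/ ok → permitted
grej.sil — σ1 onset /gr/ (1→4 rises), coda /j/ ok; σ2 onset /s/, coda /l/ ok → permitted
dre.snis — σ1 onset /dr/ (1→4 rises), coda /∅/ ok; σ2 onset /sn/ (2→3 rises), coda /s/ ok → permitted
wse.nom — violates constraint 1: syllable 1 onset /ws/: /w/ (glide, 5) → /s/ (fricative, 2) does not rise → not permitted
ri.dre — σ1 onset /r/, coda /∅/ ok; σ2 onset /dr/ (1→4 rises), coda /∅/ ok → permitted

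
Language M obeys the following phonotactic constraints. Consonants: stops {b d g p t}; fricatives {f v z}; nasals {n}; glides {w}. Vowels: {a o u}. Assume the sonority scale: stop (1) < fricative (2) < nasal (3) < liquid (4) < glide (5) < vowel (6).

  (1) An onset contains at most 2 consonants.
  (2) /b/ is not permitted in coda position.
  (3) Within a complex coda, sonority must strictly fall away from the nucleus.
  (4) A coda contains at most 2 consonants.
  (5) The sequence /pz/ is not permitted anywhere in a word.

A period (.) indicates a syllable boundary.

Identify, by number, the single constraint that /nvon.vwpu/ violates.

1

/nvon.vwpu/: syllable 2 onset /vwp/ has 3 consonants (> 2).
This is a violation of constraint 1: "An onset contains at most 2 consonants."
The remaining constraints (2, 3, 4, 5) are satisfied.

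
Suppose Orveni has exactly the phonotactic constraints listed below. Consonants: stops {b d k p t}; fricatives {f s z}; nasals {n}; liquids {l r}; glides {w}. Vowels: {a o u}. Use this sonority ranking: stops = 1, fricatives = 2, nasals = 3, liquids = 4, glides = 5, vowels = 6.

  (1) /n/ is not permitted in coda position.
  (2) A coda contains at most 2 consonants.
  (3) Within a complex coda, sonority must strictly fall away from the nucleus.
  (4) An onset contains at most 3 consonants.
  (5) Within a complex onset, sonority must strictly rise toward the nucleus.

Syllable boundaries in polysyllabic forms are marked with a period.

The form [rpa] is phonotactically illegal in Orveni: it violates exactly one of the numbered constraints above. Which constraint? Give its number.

5

[rpa]: syllable 1 onset /rp/: /r/ (liquid, 4) → /p/ (stop, 1) does not rise.
This is a violation of constraint 5: "Within a complex onset, sonority must strictly rise toward the nucleus."
The remaining constraints (1, 2, 3, 4) are satisfied.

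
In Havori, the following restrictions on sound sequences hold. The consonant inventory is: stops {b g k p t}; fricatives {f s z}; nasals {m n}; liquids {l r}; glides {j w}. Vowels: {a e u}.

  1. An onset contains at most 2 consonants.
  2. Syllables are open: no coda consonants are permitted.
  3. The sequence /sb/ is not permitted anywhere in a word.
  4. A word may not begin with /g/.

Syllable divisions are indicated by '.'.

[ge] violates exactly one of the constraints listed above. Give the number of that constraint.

4

[ge]: word begins with /g/.
This is a violation of constraint 4: "A word may not begin with /g/."
The remaining constraints (1, 2, 3) are satisfied.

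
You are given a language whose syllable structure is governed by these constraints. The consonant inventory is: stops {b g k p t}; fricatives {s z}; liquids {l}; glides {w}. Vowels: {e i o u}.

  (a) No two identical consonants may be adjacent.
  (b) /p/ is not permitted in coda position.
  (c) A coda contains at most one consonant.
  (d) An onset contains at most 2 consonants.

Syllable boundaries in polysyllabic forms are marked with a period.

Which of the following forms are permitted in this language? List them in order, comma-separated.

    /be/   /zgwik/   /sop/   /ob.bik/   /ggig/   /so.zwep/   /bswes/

/be/

/be/ — σ1 onset /b/, coda /∅/ ok → permitted
/zgwik/ — violates constraint (d): syllable 1 onset /zgw/ has 3 consonants (> 2) → not permitted
/sop/ — violates constraint (b): syllable 1 coda contains /p/ → not permitted
/ob.bik/ — violates constraint (a): adjacent identical consonants /bb/ → not permitted
/ggig/ — violates constraint (a): adjacent identical consonants /gg/ → not permitted
/so.zwep/ — violates constraint (b): syllable 2 coda contains /p/ → not permitted
/bswes/ — violates constraint (d): syllable 1 onset /bsw/ has 3 consonants (> 2) → not permitted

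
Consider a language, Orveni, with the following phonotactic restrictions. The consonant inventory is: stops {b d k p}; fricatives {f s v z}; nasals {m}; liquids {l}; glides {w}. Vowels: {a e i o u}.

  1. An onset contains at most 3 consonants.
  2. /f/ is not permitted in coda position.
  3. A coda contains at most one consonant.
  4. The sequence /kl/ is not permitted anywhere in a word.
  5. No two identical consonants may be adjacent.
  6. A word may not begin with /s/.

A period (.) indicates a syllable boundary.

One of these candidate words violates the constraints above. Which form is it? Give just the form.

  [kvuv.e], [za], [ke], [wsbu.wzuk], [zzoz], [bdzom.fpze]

[zzoz]

[kvuv.e] — σ1 onset /kv/ (2C), coda /v/ ok; σ2 onset /∅/, coda /∅/ ok → well-formed
[za] — σ1 onset /z/, coda /∅/ ok → well-formed
[ke] — σ1 onset /k/, coda /∅/ ok → well-formed
[wsbu.wzuk] — σ1 onset /wsb/ (3C), coda /∅/ ok; σ2 onset /wz/ (2C), coda /k/ ok → well-formed
[zzoz] — violates constraint 5: adjacent identical consonants /zz/ → ill-formed
[bdzom.fpze] — σ1 onset /bdz/ (3C), coda /m/ ok; σ2 onset /fpz/ (3C), coda /∅/ ok → well-formed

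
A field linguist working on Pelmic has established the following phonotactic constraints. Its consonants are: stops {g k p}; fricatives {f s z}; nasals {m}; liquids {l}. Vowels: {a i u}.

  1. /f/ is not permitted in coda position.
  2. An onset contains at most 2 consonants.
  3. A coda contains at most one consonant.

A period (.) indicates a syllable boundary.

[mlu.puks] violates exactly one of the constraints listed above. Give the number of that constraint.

3

[mlu.puks]: syllable 2 coda /ks/ has 2 consonants (> 1).
This is a violation of constraint 3: "A coda contains at most one consonant."
The remaining constraints (1, 2) are satisfied.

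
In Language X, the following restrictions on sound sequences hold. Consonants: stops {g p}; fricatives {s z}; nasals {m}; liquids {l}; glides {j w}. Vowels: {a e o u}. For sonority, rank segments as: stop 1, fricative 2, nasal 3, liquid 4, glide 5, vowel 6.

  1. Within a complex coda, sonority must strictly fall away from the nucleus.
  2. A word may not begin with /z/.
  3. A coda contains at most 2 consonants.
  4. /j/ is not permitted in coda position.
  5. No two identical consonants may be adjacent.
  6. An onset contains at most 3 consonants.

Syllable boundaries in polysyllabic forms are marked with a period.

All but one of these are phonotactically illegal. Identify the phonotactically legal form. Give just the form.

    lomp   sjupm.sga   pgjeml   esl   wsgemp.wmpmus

lomp

lomp — σ1 onset /l/, coda /mp/ (3→1 falls) ok → phonotactically legal
sjupm.sga — violates constraint 1: syllable 1 coda /pm/: /p/ (stop, 1) → /m/ (nasal, 3) does not fall → phonotactically illegal
pgjeml — violates constraint 1: syllable 1 coda /ml/: /m/ (nasal, 3) → /l/ (liquid, 4) does not fall → phonotactically illegal
esl — violates constraint 1: syllable 1 coda /sl/: /s/ (fricative, 2) → /l/ (liquid, 4) does not fall → phonotactically illegal
wsgemp.wmpmus — violates constraint 6: syllable 2 onset /wmpm/ has 4 consonants (> 3) → phonotactically illegal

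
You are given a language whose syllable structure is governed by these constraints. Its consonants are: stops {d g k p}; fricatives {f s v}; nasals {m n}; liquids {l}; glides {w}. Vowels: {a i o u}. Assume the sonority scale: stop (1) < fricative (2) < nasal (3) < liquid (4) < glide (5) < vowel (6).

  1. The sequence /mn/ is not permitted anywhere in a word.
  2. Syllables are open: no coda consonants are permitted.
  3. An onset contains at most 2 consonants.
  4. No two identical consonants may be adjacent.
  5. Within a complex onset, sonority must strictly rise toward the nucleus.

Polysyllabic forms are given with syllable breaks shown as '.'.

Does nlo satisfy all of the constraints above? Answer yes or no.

nlo — σ1 onset /nl/ (3→4 rises), coda /∅/ ok → well-formed

yes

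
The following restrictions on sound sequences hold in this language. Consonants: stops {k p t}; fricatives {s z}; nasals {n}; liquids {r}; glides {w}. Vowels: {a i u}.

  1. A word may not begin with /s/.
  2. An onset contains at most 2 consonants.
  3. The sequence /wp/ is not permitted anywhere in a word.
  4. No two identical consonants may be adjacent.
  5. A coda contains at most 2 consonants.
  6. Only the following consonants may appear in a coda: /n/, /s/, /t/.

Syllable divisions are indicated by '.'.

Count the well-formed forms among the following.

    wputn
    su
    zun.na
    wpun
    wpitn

0

wputn — violates constraint 3: contains banned sequence /wp/ → ill-formed
su — violates constraint 1: word begins with /s/ → ill-formed
zun.na — violates constraint 4: adjacent identical consonants /nn/ → ill-formed
wpun — violates constraint 3: contains banned sequence /wp/ → ill-formed
wpitn — violates constraint 3: contains banned sequence /wp/ → ill-formed
No form is well-formed → 0.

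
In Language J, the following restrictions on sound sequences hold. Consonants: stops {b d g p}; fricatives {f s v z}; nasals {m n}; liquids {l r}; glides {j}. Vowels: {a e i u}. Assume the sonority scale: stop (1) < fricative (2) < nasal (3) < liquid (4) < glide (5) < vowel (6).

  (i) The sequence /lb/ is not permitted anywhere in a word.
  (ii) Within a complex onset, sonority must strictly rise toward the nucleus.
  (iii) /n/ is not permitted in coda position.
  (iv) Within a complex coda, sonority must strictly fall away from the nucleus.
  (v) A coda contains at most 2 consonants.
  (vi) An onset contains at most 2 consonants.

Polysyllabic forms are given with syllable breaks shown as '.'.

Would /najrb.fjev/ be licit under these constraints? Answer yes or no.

/najrb.fjev/ — violates constraint (v): syllable 1 coda /jrb/ has 3 consonants (> 2) → illicit

no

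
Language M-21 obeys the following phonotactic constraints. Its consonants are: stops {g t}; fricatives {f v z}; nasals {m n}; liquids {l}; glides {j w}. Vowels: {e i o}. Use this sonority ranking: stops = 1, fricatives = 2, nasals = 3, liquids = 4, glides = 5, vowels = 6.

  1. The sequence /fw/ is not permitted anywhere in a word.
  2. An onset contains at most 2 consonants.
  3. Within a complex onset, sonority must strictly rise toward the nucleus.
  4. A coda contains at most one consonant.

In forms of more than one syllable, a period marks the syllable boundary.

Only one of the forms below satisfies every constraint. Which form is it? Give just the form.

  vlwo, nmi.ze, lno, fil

fil

vlwo — violates constraint 2: syllable 1 onset /vlw/ has 3 consonants (> 2) → phonotactically illegal
nmi.ze — violates constraint 3: syllable 1 onset /nm/: /n/ (nasal, 3) → /m/ (nasal, 3) does not rise → phonotactically illegal
lno — violates constraint 3: syllable 1 onset /ln/: /l/ (liquid, 4) → /n/ (nasal, 3) does not rise → phonotactically illegal
fil — σ1 onset /f/, coda /l/ ok → phonotactically legal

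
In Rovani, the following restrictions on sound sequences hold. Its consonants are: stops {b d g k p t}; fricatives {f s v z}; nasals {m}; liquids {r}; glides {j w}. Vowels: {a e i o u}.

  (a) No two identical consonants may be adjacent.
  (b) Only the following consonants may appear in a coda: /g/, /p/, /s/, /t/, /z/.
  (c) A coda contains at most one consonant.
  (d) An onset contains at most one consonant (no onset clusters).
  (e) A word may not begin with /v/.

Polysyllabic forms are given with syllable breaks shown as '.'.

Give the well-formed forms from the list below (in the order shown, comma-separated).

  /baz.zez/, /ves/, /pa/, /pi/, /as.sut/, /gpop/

/baz.zez/ — violates constraint (a): adjacent identical consonants /zz/ → ill-formed
/ves/ — violates constraint (e): word begins with /v/ → ill-formed
/pa/ — σ1 onset /p/, coda /∅/ ok → well-formed
/pi/ — σ1 onset /p/, coda /∅/ ok → well-formed
/as.sut/ — violates constraint (a): adjacent identical consonants /ss/ → ill-formed
/gpop/ — violates constraint (d): syllable 1 onset /gp/ has 2 consonants (> 1) → ill-formed

/pa/, /pi/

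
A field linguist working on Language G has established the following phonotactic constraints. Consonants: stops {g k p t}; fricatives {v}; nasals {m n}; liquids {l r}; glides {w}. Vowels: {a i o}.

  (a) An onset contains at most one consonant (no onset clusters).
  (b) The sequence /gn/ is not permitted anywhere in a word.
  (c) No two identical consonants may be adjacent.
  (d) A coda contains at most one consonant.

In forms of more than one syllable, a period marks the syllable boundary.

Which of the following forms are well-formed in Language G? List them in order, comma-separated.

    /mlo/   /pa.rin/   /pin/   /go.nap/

/mlo/ — violates constraint (a): syllable 1 onset /ml/ has 2 consonants (> 1) → ill-formed
/pa.rin/ — σ1 onset /p/, coda /∅/ ok; σ2 onset /r/, coda /n/ ok → well-formed
/pin/ — σ1 onset /p/, coda /n/ ok → well-formed
/go.nap/ — σ1 onset /g/, coda /∅/ ok; σ2 onset /n/, coda /p/ ok → well-formed

/pa.rin/, /pin/, /go.nap/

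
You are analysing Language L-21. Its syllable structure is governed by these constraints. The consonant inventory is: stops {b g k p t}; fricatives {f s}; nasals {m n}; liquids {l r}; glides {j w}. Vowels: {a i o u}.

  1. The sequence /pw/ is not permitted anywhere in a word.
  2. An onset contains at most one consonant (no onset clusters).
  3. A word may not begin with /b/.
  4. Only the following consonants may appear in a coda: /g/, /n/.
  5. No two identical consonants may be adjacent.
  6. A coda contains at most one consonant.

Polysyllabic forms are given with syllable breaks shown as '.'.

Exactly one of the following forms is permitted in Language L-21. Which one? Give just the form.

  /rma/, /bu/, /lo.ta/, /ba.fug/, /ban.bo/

/lo.ta/

/rma/ — violates constraint 2: syllable 1 onset /rm/ has 2 consonants (> 1) → not permitted
/bu/ — violates constraint 3: word begins with /b/ → not permitted
/lo.ta/ — σ1 onset /l/, coda /∅/ ok; σ2 onset /t/, coda /∅/ ok → permitted
/ba.fug/ — violates constraint 3: word begins with /b/ → not permitted
/ban.bo/ — violates constraint 3: word begins with /b/ → not permitted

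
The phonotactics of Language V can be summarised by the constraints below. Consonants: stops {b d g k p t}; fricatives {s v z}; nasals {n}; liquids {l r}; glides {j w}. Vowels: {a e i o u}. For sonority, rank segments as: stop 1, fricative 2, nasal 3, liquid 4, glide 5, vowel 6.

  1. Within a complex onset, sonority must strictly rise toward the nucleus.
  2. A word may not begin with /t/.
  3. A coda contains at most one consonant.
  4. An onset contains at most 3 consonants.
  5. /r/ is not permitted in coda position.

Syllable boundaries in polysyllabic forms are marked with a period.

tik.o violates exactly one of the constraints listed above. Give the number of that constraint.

tik.o: word begins with /t/.
This is a violation of constraint 2: "A word may not begin with /t/."
The remaining constraints (1, 3, 4, 5) are satisfied.

2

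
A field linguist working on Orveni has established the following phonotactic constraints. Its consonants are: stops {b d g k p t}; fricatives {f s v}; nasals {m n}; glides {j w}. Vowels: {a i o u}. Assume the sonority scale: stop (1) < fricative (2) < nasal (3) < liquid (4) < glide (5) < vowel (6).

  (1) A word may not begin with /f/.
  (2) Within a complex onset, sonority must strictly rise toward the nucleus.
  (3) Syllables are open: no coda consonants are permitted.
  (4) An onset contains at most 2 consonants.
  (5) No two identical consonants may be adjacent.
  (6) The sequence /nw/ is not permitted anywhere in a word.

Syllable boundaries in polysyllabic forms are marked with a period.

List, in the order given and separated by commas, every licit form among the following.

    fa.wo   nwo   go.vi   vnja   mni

go.vi

fa.wo — violates constraint 1: word begins with /f/ → illicit
nwo — violates constraint 6: contains banned sequence /nw/ → illicit
go.vi — σ1 onset /g/, coda /∅/ ok; σ2 onset /v/, coda /∅/ ok → licit
vnja — violates constraint 4: syllable 1 onset /vnj/ has 3 consonants (> 2) → illicit
mni — violates constraint 2: syllable 1 onset /mn/: /m/ (nasal, 3) → /n/ (nasal, 3) does not rise → illicit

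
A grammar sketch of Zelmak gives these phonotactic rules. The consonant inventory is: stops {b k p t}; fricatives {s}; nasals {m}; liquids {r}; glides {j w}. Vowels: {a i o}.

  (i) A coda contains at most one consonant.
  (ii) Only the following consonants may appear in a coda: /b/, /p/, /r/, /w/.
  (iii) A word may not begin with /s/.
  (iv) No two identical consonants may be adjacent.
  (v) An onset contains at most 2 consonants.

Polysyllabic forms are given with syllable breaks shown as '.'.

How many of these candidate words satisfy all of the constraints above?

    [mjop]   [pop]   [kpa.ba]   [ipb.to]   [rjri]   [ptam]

[mjop] — σ1 onset /mj/ (2C), coda /p/ ok → permitted
[pop] — σ1 onset /p/, coda /p/ ok → permitted
[kpa.ba] — σ1 onset /kp/ (2C), coda /∅/ ok; σ2 onset /b/, coda /∅/ ok → permitted
[ipb.to] — violates constraint (i): syllable 1 coda /pb/ has 2 consonants (> 1) → not permitted
[rjri] — violates constraint (v): syllable 1 onset /rjr/ has 3 consonants (> 2) → not permitted
[ptam] — violates constraint (ii): syllable 1 coda contains /m/, which is not a licensed coda consonant → not permitted
Permitted: [mjop], [pop], [kpa.ba] → 3.

3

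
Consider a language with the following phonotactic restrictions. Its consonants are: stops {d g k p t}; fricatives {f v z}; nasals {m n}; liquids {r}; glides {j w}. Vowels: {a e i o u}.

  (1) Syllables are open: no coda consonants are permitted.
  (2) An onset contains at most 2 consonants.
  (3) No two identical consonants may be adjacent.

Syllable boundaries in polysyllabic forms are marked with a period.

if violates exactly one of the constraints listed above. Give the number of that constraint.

1

if: syllable 1 coda /f/ has 1 consonant (> 0).
This is a violation of constraint 1: "Syllables are open: no coda consonants are permitted."
The remaining constraints (2, 3) are satisfied.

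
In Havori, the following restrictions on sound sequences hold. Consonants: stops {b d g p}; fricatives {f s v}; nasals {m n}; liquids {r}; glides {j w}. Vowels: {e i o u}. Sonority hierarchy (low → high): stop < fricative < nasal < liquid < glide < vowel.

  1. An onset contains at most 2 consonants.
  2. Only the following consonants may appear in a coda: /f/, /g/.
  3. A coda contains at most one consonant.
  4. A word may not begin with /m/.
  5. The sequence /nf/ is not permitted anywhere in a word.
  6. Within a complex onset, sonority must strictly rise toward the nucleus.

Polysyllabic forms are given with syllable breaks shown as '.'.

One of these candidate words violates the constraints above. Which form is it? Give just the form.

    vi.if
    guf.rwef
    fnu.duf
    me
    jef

vi.if — σ1 onset /v/, coda /∅/ ok; σ2 onset /∅/, coda /f/ ok → permitted
guf.rwef — σ1 onset /g/, coda /f/ ok; σ2 onset /rw/ (4→5 rises), coda /f/ ok → permitted
fnu.duf — σ1 onset /fn/ (2→3 rises), coda /∅/ ok; σ2 onset /d/, coda /f/ ok → permitted
me — violates constraint 4: word begins with /m/ → not permitted
jef — σ1 onset /j/, coda /f/ ok → permitted

me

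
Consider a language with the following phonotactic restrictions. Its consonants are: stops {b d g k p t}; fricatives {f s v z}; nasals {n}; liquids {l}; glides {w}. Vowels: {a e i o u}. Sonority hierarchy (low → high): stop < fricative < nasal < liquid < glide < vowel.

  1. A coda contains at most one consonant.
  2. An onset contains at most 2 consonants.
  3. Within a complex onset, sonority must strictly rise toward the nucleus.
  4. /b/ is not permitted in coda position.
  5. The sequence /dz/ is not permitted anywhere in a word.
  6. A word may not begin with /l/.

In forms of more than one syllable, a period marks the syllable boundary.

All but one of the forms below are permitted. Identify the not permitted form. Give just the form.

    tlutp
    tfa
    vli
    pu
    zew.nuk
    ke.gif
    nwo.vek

tlutp — violates constraint 1: syllable 1 coda /tp/ has 2 consonants (> 1) → not permitted
tfa — σ1 onset /tf/ (1→2 rises), coda /∅/ ok → permitted
vli — σ1 onset /vl/ (2→4 rises), coda /∅/ ok → permitted
pu — σ1 onset /p/, coda /∅/ ok → permitted
zew.nuk — σ1 onset /z/, coda /w/ ok; σ2 onset /n/, coda /k/ ok → permitted
ke.gif — σ1 onset /k/, coda /∅/ ok; σ2 onset /g/, coda /f/ ok → permitted
nwo.vek — σ1 onset /nw/ (3→5 rises), coda /∅/ ok; σ2 onset /v/, coda /k/ ok → permitted

tlutp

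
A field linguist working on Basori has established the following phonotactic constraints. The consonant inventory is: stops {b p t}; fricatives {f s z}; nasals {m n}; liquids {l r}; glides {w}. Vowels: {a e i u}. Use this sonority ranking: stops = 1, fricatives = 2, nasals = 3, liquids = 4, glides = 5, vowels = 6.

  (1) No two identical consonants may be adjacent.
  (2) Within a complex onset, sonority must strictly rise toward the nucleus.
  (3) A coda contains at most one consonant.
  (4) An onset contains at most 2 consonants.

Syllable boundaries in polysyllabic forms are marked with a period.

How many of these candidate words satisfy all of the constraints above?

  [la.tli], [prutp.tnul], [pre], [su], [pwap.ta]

4

[la.tli] — σ1 onset /l/, coda /∅/ ok; σ2 onset /tl/ (1→4 rises), coda /∅/ ok → permitted
[prutp.tnul] — violates constraint 3: syllable 1 coda /tp/ has 2 consonants (> 1) → not permitted
[pre] — σ1 onset /pr/ (1→4 rises), coda /∅/ ok → permitted
[su] — σ1 onset /s/, coda /∅/ ok → permitted
[pwap.ta] — σ1 onset /pw/ (1→5 rises), coda /p/ ok; σ2 onset /t/, coda /∅/ ok → permitted
Permitted: [la.tli], [pre], [su], [pwap.ta] → 4.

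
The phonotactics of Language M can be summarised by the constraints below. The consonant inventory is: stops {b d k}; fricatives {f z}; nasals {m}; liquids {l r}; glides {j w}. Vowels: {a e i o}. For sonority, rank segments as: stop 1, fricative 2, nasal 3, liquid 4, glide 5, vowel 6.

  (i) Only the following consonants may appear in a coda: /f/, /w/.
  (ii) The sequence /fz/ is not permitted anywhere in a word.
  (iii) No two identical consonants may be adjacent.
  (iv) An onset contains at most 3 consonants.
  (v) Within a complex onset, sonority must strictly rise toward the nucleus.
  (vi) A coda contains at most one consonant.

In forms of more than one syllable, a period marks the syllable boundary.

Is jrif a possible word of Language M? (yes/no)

jrif — violates constraint (v): syllable 1 onset /jr/: /j/ (glide, 5) → /r/ (liquid, 4) does not rise → not permitted

no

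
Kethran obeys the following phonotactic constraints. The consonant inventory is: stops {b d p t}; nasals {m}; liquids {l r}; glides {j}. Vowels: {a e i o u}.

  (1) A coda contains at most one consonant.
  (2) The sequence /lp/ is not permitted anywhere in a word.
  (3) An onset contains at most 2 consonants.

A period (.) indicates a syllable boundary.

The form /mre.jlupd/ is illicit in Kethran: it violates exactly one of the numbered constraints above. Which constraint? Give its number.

/mre.jlupd/: syllable 2 coda /pd/ has 2 consonants (> 1).
This is a violation of constraint 1: "A coda contains at most one consonant."
The remaining constraints (2, 3) are satisfied.

1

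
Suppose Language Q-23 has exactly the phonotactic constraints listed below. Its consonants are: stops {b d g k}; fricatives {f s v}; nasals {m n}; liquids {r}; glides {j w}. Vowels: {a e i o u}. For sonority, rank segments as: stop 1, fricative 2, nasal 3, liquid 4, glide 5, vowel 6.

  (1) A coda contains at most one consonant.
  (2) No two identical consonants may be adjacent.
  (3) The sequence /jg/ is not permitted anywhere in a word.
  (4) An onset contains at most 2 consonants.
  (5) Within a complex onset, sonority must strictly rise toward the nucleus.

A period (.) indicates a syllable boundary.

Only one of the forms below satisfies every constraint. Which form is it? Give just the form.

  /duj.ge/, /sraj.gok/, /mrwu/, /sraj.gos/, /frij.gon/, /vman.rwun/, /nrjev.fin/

/vman.rwun/

/duj.ge/ — violates constraint 3: contains banned sequence /jg/ → ill-formed
/sraj.gok/ — violates constraint 3: contains banned sequence /jg/ → ill-formed
/mrwu/ — violates constraint 4: syllable 1 onset /mrw/ has 3 consonants (> 2) → ill-formed
/sraj.gos/ — violates constraint 3: contains banned sequence /jg/ → ill-formed
/frij.gon/ — violates constraint 3: contains banned sequence /jg/ → ill-formed
/vman.rwun/ — σ1 onset /vm/ (2→3 rises), coda /n/ ok; σ2 onset /rw/ (4→5 rises), coda /n/ ok → well-formed
/nrjev.fin/ — violates constraint 4: syllable 1 onset /nrj/ has 3 consonants (> 2) → ill-formed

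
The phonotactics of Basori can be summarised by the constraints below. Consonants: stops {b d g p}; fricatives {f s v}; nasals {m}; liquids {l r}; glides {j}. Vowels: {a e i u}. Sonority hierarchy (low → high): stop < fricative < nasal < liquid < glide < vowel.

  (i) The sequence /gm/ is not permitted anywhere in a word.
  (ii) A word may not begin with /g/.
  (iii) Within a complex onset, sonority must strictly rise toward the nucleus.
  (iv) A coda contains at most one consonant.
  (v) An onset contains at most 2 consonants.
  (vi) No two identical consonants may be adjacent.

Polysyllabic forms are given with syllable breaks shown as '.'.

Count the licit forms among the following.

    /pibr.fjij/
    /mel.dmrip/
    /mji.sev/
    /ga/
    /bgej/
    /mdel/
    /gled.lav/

/pibr.fjij/ — violates constraint (iv): syllable 1 coda /br/ has 2 consonants (> 1) → illicit
/mel.dmrip/ — violates constraint (v): syllable 2 onset /dmr/ has 3 consonants (> 2) → illicit
/mji.sev/ — σ1 onset /mj/ (3→5 rises), coda /∅/ ok; σ2 onset /s/, coda /v/ ok → licit
/ga/ — violates constraint (ii): word begins with /g/ → illicit
/bgej/ — violates constraint (iii): syllable 1 onset /bg/: /b/ (stop, 1) → /g/ (stop, 1) does not rise → illicit
/mdel/ — violates constraint (iii): syllable 1 onset /md/: /m/ (nasal, 3) → /d/ (stop, 1) does not rise → illicit
/gled.lav/ — violates constraint (ii): word begins with /g/ → illicit
Licit: /mji.sev/ → 1.

1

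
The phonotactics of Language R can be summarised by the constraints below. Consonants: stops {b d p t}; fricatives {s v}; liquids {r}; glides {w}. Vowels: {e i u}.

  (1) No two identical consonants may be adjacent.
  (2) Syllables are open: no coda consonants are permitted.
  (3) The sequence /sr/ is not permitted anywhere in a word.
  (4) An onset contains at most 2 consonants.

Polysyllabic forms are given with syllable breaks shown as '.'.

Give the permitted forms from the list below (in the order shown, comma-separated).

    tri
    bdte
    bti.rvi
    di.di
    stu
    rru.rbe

tri — σ1 onset /tr/ (2C), coda /∅/ ok → permitted
bdte — violates constraint 4: syllable 1 onset /bdt/ has 3 consonants (> 2) → not permitted
bti.rvi — σ1 onset /bt/ (2C), coda /∅/ ok; σ2 onset /rv/ (2C), coda /∅/ ok → permitted
di.di — σ1 onset /d/, coda /∅/ ok; σ2 onset /d/, coda /∅/ ok → permitted
stu — σ1 onset /st/ (2C), coda /∅/ ok → permitted
rru.rbe — violates constraint 1: adjacent identical consonants /rr/ → not permitted

tri, bti.rvi, di.di, stu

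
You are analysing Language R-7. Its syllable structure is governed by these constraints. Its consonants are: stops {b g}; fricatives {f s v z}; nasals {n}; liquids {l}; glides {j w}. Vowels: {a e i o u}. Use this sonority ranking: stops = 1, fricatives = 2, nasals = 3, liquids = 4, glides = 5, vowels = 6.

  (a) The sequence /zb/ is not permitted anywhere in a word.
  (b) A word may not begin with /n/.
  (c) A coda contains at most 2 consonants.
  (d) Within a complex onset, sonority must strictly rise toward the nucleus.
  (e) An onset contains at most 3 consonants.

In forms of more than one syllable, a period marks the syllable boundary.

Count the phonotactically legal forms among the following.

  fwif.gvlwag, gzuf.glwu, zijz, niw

fwif.gvlwag — violates constraint (e): syllable 2 onset /gvlw/ has 4 consonants (> 3) → phonotactically illegal
gzuf.glwu — σ1 onset /gz/ (1→2 rises), coda /f/ ok; σ2 onset /glw/ (1→4→5 rises), coda /∅/ ok → phonotactically legal
zijz — σ1 onset /z/, coda /jz/ (2C) ok → phonotactically legal
niw — violates constraint (b): word begins with /n/ → phonotactically illegal
Phonotactically legal: gzuf.glwu, zijz → 2.

2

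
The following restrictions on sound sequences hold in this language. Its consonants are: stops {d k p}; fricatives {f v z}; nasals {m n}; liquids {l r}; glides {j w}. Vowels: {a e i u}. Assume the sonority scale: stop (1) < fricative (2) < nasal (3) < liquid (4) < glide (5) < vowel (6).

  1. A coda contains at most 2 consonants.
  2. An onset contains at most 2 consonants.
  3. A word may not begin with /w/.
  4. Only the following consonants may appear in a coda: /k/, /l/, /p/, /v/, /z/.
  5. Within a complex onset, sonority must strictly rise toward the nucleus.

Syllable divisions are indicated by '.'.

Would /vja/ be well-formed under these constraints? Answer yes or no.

/vja/ — σ1 onset /vj/ (2→5 rises), coda /∅/ ok → well-formed

yes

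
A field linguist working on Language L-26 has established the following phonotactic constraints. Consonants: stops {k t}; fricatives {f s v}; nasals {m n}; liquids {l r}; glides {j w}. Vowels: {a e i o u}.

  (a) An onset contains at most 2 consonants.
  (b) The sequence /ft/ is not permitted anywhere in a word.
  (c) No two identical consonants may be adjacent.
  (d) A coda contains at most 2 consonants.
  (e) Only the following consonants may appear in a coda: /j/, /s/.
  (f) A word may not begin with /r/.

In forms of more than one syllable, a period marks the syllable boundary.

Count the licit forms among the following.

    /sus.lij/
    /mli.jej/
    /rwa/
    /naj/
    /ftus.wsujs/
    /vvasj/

3

/sus.lij/ — σ1 onset /s/, coda /s/ ok; σ2 onset /l/, coda /j/ ok → licit
/mli.jej/ — σ1 onset /ml/ (2C), coda /∅/ ok; σ2 onset /j/, coda /j/ ok → licit
/rwa/ — violates constraint (f): word begins with /r/ → illicit
/naj/ — σ1 onset /n/, coda /j/ ok → licit
/ftus.wsujs/ — violates constraint (b): contains banned sequence /ft/ → illicit
/vvasj/ — violates constraint (c): adjacent identical consonants /vv/ → illicit
Licit: /sus.lij/, /mli.jej/, /naj/ → 3.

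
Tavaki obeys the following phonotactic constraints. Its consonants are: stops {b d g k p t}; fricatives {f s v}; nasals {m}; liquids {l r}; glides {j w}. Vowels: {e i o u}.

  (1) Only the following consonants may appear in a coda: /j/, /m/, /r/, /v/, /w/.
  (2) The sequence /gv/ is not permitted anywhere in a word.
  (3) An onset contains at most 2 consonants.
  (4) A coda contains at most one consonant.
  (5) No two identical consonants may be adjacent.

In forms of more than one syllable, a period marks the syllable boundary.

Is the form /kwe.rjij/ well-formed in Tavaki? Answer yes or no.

/kwe.rjij/ — σ1 onset /kw/ (2C), coda /∅/ ok; σ2 onset /rj/ (2C), coda /j/ ok → well-formed

yes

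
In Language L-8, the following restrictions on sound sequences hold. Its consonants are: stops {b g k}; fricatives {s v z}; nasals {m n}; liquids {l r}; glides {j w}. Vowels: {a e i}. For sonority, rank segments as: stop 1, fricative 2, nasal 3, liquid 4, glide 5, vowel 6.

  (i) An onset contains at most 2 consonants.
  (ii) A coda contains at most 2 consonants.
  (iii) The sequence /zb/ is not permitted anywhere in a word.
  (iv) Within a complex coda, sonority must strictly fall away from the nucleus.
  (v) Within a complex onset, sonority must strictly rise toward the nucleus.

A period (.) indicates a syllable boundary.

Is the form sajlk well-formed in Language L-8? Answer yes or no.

no

sajlk — violates constraint (ii): syllable 1 coda /jlk/ has 3 consonants (> 2) → ill-formed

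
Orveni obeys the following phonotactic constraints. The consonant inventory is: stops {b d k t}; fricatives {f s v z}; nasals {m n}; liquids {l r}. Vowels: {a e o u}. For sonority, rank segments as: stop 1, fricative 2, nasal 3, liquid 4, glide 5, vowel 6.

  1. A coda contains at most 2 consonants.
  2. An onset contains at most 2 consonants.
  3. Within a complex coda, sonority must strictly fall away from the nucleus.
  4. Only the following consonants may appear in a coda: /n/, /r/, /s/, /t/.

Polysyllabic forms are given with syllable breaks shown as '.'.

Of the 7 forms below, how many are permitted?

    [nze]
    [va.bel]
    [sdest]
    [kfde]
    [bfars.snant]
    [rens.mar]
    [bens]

5

[nze] — σ1 onset /nz/ (2C), coda /∅/ ok → permitted
[va.bel] — violates constraint 4: syllable 2 coda contains /l/, which is not a licensed coda consonant → not permitted
[sdest] — σ1 onset /sd/ (2C), coda /st/ (2→1 falls) ok → permitted
[kfde] — violates constraint 2: syllable 1 onset /kfd/ has 3 consonants (> 2) → not permitted
[bfars.snant] — σ1 onset /bf/ (2C), coda /rs/ (4→2 falls) ok; σ2 onset /sn/ (2C), coda /nt/ (3→1 falls) ok → permitted
[rens.mar] — σ1 onset /r/, coda /ns/ (3→2 falls) ok; σ2 onset /m/, coda /r/ ok → permitted
[bens] — σ1 onset /b/, coda /ns/ (3→2 falls) ok → permitted
Permitted: [nze], [sdest], [bfars.snant], [rens.mar], [bens] → 5.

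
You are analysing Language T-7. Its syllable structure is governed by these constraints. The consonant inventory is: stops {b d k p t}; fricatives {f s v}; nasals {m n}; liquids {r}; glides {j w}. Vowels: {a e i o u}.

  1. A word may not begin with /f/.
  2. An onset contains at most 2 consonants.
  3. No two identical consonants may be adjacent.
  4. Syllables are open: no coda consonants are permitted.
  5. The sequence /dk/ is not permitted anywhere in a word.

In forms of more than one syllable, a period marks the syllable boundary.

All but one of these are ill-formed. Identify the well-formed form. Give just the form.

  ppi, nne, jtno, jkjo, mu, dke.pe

mu

ppi — violates constraint 3: adjacent identical consonants /pp/ → ill-formed
nne — violates constraint 3: adjacent identical consonants /nn/ → ill-formed
jtno — violates constraint 2: syllable 1 onset /jtn/ has 3 consonants (> 2) → ill-formed
jkjo — violates constraint 2: syllable 1 onset /jkj/ has 3 consonants (> 2) → ill-formed
mu — σ1 onset /m/, coda /∅/ ok → well-formed
dke.pe — violates constraint 5: contains banned sequence /dk/ → ill-formed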